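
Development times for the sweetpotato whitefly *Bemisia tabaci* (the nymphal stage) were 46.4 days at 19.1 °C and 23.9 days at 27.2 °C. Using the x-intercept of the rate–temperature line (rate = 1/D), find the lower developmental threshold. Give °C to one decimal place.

10.5 °C

Equal thermal constants: D₁(T₁ − T_b) = D₂(T₂ − T_b).
46.4·(19.1 − T_b) = 23.9·(27.2 − T_b)
T_b = (46.4·19.1 − 23.9·27.2) / (46.4 − 23.9) = 236.16 / 22.5 = 10.496 °C ≈ 10.5 °C.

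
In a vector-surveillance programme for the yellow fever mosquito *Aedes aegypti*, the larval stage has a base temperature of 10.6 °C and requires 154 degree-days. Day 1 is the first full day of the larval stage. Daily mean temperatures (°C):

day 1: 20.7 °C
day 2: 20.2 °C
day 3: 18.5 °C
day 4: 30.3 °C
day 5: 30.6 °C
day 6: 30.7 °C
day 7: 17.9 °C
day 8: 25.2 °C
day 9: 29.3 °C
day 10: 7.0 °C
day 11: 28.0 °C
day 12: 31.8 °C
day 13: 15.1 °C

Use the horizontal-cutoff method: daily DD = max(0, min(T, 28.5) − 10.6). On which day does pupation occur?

Daily DD above 10.6 °C (capped at 17.9): 10.1, 9.6, 7.9, 17.9, 17.9, 17.9, 7.3, 14.6, 17.9, 0.0, 17.4, 17.9, 4.5.
Cumulative: 10.1, 19.7, 27.6, 45.5, 63.4, 81.3, 88.6, 103.2, 121.1, 121.1, 138.5, 156.4, 160.9.
The total first reaches 154 DD on day 12.

day 12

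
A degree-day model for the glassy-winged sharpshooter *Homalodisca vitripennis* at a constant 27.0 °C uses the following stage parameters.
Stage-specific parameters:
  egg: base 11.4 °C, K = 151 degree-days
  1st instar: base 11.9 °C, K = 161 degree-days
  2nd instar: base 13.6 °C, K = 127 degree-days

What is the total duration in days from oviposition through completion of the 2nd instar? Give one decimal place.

29.8 days

egg: 151 / (27.0 − 11.4) = 151 / 15.6 = 9.679 d.
1st instar: 161 / (27.0 − 11.9) = 161 / 15.1 = 10.662 d.
2nd instar: 127 / (27.0 − 13.6) = 127 / 13.4 = 9.478 d.
Sum = 29.819 ≈ 29.8 days.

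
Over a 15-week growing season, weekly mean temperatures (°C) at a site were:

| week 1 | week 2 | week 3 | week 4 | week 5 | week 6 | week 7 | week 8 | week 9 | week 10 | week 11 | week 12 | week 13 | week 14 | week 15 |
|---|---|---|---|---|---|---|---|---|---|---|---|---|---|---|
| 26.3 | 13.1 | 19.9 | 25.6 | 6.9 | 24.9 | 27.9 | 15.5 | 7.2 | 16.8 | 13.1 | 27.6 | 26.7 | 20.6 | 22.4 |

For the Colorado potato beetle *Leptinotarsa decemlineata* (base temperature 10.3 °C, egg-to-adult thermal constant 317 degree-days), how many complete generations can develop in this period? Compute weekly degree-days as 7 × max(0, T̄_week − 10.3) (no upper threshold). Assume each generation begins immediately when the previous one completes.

3 generations

Weekly DD (7 × max(0, T̄ − 10.3)): 112.0, 19.6, 67.2, 107.1, 0.0, 102.2, 123.2, 36.4, 0.0, 45.5, 19.6, 121.1, 114.8, 72.1, 84.7.
Season total = 1025.5 DD.
Complete generations = ⌊1025.5 / 317⌋ = 3.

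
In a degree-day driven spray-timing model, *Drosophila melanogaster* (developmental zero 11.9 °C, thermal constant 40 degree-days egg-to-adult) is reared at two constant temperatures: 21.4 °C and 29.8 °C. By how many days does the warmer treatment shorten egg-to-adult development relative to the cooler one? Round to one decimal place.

2.0 days

At 21.4 °C: 40 / (21.4 − 11.9) = 40 / 9.5 = 4.211 d.
At 29.8 °C: 40 / (29.8 − 11.9) = 40 / 17.9 = 2.235 d.
Difference = |4.211 − 2.235| = 1.976 ≈ 2.0 days.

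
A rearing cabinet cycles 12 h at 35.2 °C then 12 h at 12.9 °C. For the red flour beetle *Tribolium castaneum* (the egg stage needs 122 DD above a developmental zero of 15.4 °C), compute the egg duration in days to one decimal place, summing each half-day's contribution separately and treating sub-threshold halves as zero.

12.3 days

Day half: max(0, 35.2 − 15.4) × 0.5 = 19.8 × 0.5 = 9.90 DD.
Night half: max(0, 12.9 − 15.4) × 0.5 = 0.0 × 0.5 = 0.00 DD.
Per 24 h: 9.90 DD/day.
Duration = 122 / 9.90 = 12.323 ≈ 12.3 days.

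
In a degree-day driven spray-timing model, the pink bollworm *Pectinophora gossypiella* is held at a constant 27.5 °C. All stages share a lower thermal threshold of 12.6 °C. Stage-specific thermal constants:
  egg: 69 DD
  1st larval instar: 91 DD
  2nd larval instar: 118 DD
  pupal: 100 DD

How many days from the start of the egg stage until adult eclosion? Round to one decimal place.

Daily accumulation at 27.5 °C = 27.5 − 12.6 = 14.9 DD/day.
Total K = 69 + 91 + 118 + 100 = 378 DD.
Total duration = 378 / 14.9 = 25.369 ≈ 25.4 days.

25.4 days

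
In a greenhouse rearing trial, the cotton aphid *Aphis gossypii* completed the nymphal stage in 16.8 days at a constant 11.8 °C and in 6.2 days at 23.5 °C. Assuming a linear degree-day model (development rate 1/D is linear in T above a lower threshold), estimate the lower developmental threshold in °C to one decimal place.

5.0 °C

Under the model K = D·(T − T_b), so D₁·(T₁ − T_b) = D₂·(T₂ − T_b).
16.8·(11.8 − T_b) = 6.2·(23.5 − T_b)
T_b = (16.8·11.8 − 6.2·23.5) / (16.8 − 6.2) = 52.54 / 10.6 = 4.957 °C ≈ 5.0 °C.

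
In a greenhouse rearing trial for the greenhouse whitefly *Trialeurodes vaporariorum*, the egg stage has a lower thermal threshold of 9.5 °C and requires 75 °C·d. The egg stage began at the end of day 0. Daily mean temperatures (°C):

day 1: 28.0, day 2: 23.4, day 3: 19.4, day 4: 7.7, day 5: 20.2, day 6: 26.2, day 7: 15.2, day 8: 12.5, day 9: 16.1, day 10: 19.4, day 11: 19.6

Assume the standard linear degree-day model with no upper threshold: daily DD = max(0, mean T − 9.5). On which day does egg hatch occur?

Daily DD above 9.5 °C: 18.5, 13.9, 9.9, 0.0, 10.7, 16.7, 5.7, 3.0, 6.6, 9.9, 10.1.
Cumulative: 18.5, 32.4, 42.3, 42.3, 53.0, 69.7, 75.4, 78.4, 85.0, 94.9, 105.0.
The total first reaches 75 DD on day 7.

day 7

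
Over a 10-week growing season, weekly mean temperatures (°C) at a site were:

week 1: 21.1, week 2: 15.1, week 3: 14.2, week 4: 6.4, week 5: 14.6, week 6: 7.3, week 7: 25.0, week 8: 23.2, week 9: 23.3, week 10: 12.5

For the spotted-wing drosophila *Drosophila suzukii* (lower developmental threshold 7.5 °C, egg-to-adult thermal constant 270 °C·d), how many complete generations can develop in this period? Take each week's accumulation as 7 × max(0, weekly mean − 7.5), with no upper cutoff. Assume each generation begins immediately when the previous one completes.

2 generations

Weekly DD (7 × max(0, T̄ − 7.5)): 95.2, 53.2, 46.9, 0.0, 49.7, 0.0, 122.5, 109.9, 110.6, 35.0.
Season total = 623.0 DD.
Complete generations = ⌊623.0 / 270⌋ = 2.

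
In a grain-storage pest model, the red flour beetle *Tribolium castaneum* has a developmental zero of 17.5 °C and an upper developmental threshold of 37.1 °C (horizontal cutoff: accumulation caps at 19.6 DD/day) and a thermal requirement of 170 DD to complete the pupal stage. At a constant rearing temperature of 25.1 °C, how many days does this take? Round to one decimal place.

Daily accumulation = 25.1 − 17.5 = 7.6 DD/day.
Duration = 170 / 7.6 = 22.368 ≈ 22.4 days.

22.4 days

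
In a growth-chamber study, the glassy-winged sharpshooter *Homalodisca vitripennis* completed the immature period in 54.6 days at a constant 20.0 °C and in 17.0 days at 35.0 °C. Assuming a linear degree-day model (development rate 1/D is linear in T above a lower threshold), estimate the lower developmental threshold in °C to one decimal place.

13.2 °C

Linear rate model ⇒ the product D·(T − T_b) is constant across temperatures.
54.6·(20.0 − T_b) = 17.0·(35.0 − T_b)
T_b = (54.6·20.0 − 17.0·35.0) / (54.6 − 17.0) = 497.00 / 37.6 = 13.218 °C ≈ 13.2 °C.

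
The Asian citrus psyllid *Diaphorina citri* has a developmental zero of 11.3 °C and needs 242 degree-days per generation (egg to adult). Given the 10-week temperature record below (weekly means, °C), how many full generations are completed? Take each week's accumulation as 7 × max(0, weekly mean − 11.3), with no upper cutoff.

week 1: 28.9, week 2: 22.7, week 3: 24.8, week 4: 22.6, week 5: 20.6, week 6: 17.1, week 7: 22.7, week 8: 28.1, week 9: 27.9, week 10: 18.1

3 generations

Weekly DD (7 × max(0, T̄ − 11.3)): 123.2, 79.8, 94.5, 79.1, 65.1, 40.6, 79.8, 117.6, 116.2, 47.6.
Season total = 843.5 DD.
Complete generations = ⌊843.5 / 242⌋ = 3.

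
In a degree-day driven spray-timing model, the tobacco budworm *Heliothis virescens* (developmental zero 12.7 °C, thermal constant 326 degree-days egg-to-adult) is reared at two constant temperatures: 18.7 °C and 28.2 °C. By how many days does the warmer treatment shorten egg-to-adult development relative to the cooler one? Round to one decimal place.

33.3 days

At 18.7 °C: 326 / (18.7 − 12.7) = 326 / 6.0 = 54.333 d.
At 28.2 °C: 326 / (28.2 − 12.7) = 326 / 15.5 = 21.032 d.
Difference = |54.333 − 21.032| = 33.301 ≈ 33.3 days.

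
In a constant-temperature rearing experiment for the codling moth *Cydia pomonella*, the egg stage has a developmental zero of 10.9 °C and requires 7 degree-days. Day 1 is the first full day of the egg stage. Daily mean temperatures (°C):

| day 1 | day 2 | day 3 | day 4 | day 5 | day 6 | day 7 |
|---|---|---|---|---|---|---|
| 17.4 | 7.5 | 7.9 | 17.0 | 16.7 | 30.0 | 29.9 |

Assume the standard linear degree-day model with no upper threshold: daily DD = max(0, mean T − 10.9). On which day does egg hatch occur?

day 4

Daily DD above 10.9 °C: 6.5, 0.0, 0.0, 6.1, 5.8, 19.1, 19.0.
Cumulative: 6.5, 6.5, 6.5, 12.6, 18.4, 37.5, 56.5.
The total first reaches 7 DD on day 4.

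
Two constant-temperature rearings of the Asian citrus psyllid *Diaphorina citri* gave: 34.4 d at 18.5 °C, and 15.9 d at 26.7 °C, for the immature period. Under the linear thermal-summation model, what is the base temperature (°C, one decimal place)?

Equal thermal constants: D₁(T₁ − T_b) = D₂(T₂ − T_b).
34.4·(18.5 − T_b) = 15.9·(26.7 − T_b)
T_b = (34.4·18.5 − 15.9·26.7) / (34.4 − 15.9) = 211.87 / 18.5 = 11.452 °C ≈ 11.5 °C.

11.5 °C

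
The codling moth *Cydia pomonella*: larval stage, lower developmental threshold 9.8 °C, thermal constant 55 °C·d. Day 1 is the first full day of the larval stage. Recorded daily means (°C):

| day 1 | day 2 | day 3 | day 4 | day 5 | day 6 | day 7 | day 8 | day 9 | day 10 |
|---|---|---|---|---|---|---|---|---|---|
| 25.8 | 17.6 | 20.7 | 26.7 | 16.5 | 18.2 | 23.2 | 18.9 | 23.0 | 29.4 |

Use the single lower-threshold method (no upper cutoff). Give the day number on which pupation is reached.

Daily DD above 9.8 °C: 16.0, 7.8, 10.9, 16.9, 6.7, 8.4, 13.4, 9.1, 13.2, 19.6.
Cumulative: 16.0, 23.8, 34.7, 51.6, 58.3, 66.7, 80.1, 89.2, 102.4, 122.0.
The total first reaches 55 DD on day 5.

day 5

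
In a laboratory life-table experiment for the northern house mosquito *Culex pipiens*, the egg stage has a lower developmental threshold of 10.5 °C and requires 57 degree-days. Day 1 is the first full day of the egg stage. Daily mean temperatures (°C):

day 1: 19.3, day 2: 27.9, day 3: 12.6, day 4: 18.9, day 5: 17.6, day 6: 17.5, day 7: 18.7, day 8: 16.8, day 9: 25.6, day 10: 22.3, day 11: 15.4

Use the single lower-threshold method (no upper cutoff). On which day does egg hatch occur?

Daily DD above 10.5 °C: 8.8, 17.4, 2.1, 8.4, 7.1, 7.0, 8.2, 6.3, 15.1, 11.8, 4.9.
Cumulative: 8.8, 26.2, 28.3, 36.7, 43.8, 50.8, 59.0, 65.3, 80.4, 92.2, 97.1.
The total first reaches 57 DD on day 7.

day 7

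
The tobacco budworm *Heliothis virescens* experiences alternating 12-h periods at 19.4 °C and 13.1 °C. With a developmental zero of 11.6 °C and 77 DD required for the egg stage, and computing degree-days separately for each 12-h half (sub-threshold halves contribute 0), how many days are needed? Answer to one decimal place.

Day half: max(0, 19.4 − 11.6) × 0.5 = 7.8 × 0.5 = 3.90 DD.
Night half: max(0, 13.1 − 11.6) × 0.5 = 1.5 × 0.5 = 0.75 DD.
Per 24 h: 4.65 DD/day.
Duration = 77 / 4.65 = 16.559 ≈ 16.6 days.

16.6 days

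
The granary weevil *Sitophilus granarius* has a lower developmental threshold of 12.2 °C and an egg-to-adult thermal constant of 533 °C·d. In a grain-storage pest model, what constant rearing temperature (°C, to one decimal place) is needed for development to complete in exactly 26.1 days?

32.6 °C

Required daily accumulation = 533 / 26.1 = 20.421 DD/day.
T = T_base + 20.421 = 12.2 + 20.421 = 32.621 ≈ 32.6 °C.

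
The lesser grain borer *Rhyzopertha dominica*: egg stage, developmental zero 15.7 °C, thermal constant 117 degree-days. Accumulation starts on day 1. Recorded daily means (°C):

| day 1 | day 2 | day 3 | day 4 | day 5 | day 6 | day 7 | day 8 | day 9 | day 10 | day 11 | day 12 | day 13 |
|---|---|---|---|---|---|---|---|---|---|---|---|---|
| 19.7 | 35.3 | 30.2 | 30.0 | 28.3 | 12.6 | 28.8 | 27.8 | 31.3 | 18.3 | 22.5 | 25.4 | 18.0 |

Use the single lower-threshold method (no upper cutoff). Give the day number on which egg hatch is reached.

Daily DD above 15.7 °C: 4.0, 19.6, 14.5, 14.3, 12.6, 0.0, 13.1, 12.1, 15.6, 2.6, 6.8, 9.7, 2.3.
Cumulative: 4.0, 23.6, 38.1, 52.4, 65.0, 65.0, 78.1, 90.2, 105.8, 108.4, 115.2, 124.9, 127.2.
The total first reaches 117 DD on day 12.

day 12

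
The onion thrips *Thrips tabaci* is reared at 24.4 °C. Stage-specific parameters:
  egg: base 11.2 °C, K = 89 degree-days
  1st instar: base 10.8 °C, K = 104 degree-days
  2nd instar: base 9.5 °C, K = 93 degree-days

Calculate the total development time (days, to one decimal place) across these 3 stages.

egg: 89 / (24.4 − 11.2) = 89 / 13.2 = 6.742 d.
1st instar: 104 / (24.4 − 10.8) = 104 / 13.6 = 7.647 d.
2nd instar: 93 / (24.4 − 9.5) = 93 / 14.9 = 6.242 d.
Sum = 20.631 ≈ 20.6 days.

20.6 days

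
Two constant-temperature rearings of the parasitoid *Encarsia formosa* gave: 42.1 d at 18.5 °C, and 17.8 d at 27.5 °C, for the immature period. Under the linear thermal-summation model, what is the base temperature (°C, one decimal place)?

11.9 °C

Linear rate model ⇒ the product D·(T − T_b) is constant across temperatures.
42.1·(18.5 − T_b) = 17.8·(27.5 − T_b)
T_b = (42.1·18.5 − 17.8·27.5) / (42.1 − 17.8) = 289.35 / 24.3 = 11.907 °C ≈ 11.9 °C.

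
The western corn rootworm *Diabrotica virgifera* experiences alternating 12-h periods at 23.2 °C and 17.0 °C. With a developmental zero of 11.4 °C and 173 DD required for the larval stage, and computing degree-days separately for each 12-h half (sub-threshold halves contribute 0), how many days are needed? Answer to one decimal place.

19.9 days

Day half: max(0, 23.2 − 11.4) × 0.5 = 11.8 × 0.5 = 5.90 DD.
Night half: max(0, 17.0 − 11.4) × 0.5 = 5.6 × 0.5 = 2.80 DD.
Per 24 h: 8.70 DD/day.
Duration = 173 / 8.70 = 19.885 ≈ 19.9 days.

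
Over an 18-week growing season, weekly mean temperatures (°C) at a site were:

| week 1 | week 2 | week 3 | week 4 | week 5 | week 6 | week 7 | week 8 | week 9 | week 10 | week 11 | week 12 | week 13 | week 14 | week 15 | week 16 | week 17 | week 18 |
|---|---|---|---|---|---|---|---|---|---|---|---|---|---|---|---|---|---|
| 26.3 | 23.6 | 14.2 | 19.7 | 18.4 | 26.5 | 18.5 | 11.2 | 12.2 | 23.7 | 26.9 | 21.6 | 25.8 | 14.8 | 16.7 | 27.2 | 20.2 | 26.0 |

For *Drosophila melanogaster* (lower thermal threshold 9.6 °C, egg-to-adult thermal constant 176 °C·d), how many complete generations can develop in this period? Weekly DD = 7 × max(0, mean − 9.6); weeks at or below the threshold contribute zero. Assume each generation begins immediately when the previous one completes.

7 generations

Weekly DD (7 × max(0, T̄ − 9.6)): 116.9, 98.0, 32.2, 70.7, 61.6, 118.3, 62.3, 11.2, 18.2, 98.7, 121.1, 84.0, 113.4, 36.4, 49.7, 123.2, 74.2, 114.8.
Season total = 1404.9 DD.
Complete generations = ⌊1404.9 / 176⌋ = 7.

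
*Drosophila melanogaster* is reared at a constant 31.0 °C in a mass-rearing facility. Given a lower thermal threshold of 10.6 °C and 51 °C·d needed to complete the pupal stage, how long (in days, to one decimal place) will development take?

2.5 days

Daily accumulation = 31.0 − 10.6 = 20.4 DD/day.
Duration = 51 / 20.4 = 2.500 ≈ 2.5 days.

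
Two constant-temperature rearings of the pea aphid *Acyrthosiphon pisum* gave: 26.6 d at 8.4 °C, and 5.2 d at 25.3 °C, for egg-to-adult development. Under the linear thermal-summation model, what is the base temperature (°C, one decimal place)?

4.3 °C

Linear rate model ⇒ the product D·(T − T_b) is constant across temperatures.
26.6·(8.4 − T_b) = 5.2·(25.3 − T_b)
T_b = (26.6·8.4 − 5.2·25.3) / (26.6 − 5.2) = 91.88 / 21.4 = 4.293 °C ≈ 4.3 °C.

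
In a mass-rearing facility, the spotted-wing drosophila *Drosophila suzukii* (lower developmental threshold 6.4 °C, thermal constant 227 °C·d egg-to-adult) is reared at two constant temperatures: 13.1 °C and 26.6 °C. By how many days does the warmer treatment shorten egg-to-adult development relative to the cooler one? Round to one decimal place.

22.6 days

At 13.1 °C: 227 / (13.1 − 6.4) = 227 / 6.7 = 33.881 d.
At 26.6 °C: 227 / (26.6 − 6.4) = 227 / 20.2 = 11.238 d.
Difference = |33.881 − 11.238| = 22.643 ≈ 22.6 days.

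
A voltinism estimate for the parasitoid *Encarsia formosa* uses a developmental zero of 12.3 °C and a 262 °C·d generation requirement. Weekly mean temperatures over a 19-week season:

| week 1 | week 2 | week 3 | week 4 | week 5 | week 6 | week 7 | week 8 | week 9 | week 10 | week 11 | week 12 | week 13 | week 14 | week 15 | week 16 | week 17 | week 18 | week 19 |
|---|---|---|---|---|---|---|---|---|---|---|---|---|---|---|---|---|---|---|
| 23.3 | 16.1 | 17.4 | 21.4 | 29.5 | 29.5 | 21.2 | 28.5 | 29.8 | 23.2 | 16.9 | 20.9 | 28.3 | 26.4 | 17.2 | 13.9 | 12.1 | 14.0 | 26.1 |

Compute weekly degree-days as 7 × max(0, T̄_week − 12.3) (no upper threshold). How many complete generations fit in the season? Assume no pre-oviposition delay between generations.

4 generations

Weekly DD (7 × max(0, T̄ − 12.3)): 77.0, 26.6, 35.7, 63.7, 120.4, 120.4, 62.3, 113.4, 122.5, 76.3, 32.2, 60.2, 112.0, 98.7, 34.3, 11.2, 0.0, 11.9, 96.6.
Season total = 1275.4 DD.
Complete generations = ⌊1275.4 / 262⌋ = 4.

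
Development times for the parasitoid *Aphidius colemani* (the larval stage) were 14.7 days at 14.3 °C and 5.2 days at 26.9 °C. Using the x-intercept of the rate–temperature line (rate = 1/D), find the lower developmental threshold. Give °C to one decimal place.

7.4 °C

Under the model K = D·(T − T_b), so D₁·(T₁ − T_b) = D₂·(T₂ − T_b).
14.7·(14.3 − T_b) = 5.2·(26.9 − T_b)
T_b = (14.7·14.3 − 5.2·26.9) / (14.7 − 5.2) = 70.33 / 9.5 = 7.403 °C ≈ 7.4 °C.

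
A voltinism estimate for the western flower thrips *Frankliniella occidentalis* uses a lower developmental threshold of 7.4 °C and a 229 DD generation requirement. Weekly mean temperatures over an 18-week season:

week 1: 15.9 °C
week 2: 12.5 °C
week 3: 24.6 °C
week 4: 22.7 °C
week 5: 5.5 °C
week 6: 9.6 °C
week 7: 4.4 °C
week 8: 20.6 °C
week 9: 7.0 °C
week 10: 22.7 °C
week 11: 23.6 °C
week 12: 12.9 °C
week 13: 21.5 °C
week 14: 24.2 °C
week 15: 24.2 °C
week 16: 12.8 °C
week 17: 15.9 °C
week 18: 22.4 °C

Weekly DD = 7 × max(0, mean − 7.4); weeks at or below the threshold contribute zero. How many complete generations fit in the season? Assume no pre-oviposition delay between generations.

Weekly DD (7 × max(0, T̄ − 7.4)): 59.5, 35.7, 120.4, 107.1, 0.0, 15.4, 0.0, 92.4, 0.0, 107.1, 113.4, 38.5, 98.7, 117.6, 117.6, 37.8, 59.5, 105.0.
Season total = 1225.7 DD.
Complete generations = ⌊1225.7 / 229⌋ = 5.

5 generations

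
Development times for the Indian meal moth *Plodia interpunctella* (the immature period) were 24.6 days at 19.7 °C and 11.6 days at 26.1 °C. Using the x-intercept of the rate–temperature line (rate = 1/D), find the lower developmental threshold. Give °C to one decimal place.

Under the model K = D·(T − T_b), so D₁·(T₁ − T_b) = D₂·(T₂ − T_b).
24.6·(19.7 − T_b) = 11.6·(26.1 − T_b)
T_b = (24.6·19.7 − 11.6·26.1) / (24.6 − 11.6) = 181.86 / 13.0 = 13.989 °C ≈ 14.0 °C.

14.0 °C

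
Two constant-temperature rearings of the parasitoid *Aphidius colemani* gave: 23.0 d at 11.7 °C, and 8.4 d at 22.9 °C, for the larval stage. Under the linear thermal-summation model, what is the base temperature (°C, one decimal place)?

5.3 °C

Under the model K = D·(T − T_b), so D₁·(T₁ − T_b) = D₂·(T₂ − T_b).
23.0·(11.7 − T_b) = 8.4·(22.9 − T_b)
T_b = (23.0·11.7 − 8.4·22.9) / (23.0 − 8.4) = 76.74 / 14.6 = 5.256 °C ≈ 5.3 °C.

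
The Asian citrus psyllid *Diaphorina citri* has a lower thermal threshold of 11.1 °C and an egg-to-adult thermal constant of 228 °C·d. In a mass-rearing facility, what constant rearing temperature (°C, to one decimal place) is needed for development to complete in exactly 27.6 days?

19.4 °C

Required daily accumulation = 228 / 27.6 = 8.261 DD/day.
T = T_base + 8.261 = 11.1 + 8.261 = 19.361 ≈ 19.4 °C.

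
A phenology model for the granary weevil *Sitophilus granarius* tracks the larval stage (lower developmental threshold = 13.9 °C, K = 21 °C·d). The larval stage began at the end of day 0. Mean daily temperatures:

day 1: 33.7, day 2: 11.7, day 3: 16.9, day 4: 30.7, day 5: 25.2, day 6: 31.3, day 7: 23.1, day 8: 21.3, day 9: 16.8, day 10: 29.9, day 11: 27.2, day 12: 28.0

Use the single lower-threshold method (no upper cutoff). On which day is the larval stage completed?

day 3

Daily DD above 13.9 °C: 19.8, 0.0, 3.0, 16.8, 11.3, 17.4, 9.2, 7.4, 2.9, 16.0, 13.3, 14.1.
Cumulative: 19.8, 19.8, 22.8, 39.6, 50.9, 68.3, 77.5, 84.9, 87.8, 103.8, 117.1, 131.2.
The total first reaches 21 DD on day 3.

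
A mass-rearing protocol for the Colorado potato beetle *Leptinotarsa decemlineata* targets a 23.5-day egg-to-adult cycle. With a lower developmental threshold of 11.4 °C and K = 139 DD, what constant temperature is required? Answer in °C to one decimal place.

Required daily accumulation = 139 / 23.5 = 5.915 DD/day.
T = T_base + 5.915 = 11.4 + 5.915 = 17.315 ≈ 17.3 °C.

17.3 °C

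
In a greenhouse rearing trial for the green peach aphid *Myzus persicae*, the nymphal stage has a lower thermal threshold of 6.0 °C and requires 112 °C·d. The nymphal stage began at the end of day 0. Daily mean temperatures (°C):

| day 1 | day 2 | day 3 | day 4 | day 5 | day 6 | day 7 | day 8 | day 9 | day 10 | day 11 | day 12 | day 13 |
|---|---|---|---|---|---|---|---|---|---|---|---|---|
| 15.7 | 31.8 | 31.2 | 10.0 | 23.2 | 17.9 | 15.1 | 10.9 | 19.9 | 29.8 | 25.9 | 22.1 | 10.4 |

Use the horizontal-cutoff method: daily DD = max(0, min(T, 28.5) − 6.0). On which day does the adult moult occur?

day 9

Daily DD above 6.0 °C (capped at 22.5): 9.7, 22.5, 22.5, 4.0, 17.2, 11.9, 9.1, 4.9, 13.9, 22.5, 19.9, 16.1, 4.4.
Cumulative: 9.7, 32.2, 54.7, 58.7, 75.9, 87.8, 96.9, 101.8, 115.7, 138.2, 158.1, 174.2, 178.6.
The total first reaches 112 DD on day 9.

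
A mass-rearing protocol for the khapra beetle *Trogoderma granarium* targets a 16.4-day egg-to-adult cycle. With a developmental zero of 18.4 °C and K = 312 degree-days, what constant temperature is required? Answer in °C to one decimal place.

37.4 °C

Required daily accumulation = 312 / 16.4 = 19.024 DD/day.
T = T_base + 19.024 = 18.4 + 19.024 = 37.424 ≈ 37.4 °C.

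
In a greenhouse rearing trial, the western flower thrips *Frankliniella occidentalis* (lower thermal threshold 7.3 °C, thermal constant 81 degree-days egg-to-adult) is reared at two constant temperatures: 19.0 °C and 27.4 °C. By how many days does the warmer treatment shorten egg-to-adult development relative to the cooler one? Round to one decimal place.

At 19.0 °C: 81 / (19.0 − 7.3) = 81 / 11.7 = 6.923 d.
At 27.4 °C: 81 / (27.4 − 7.3) = 81 / 20.1 = 4.030 d.
Difference = |6.923 − 4.030| = 2.893 ≈ 2.9 days.

2.9 days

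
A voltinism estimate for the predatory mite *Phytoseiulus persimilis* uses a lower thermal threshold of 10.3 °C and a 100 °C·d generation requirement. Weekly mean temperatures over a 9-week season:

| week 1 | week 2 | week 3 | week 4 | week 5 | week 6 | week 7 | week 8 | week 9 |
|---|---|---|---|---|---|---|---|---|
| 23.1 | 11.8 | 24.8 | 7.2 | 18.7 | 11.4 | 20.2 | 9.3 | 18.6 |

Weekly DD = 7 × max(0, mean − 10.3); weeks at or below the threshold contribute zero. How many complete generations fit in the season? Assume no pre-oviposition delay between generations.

3 generations

Weekly DD (7 × max(0, T̄ − 10.3)): 89.6, 10.5, 101.5, 0.0, 58.8, 7.7, 69.3, 0.0, 58.1.
Season total = 395.5 DD.
Complete generations = ⌊395.5 / 100⌋ = 3.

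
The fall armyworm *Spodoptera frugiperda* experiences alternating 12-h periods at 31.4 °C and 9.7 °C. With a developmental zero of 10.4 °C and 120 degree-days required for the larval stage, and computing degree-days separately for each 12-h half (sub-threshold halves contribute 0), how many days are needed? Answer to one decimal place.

Day half: max(0, 31.4 − 10.4) × 0.5 = 21.0 × 0.5 = 10.50 DD.
Night half: max(0, 9.7 − 10.4) × 0.5 = 0.0 × 0.5 = 0.00 DD.
Per 24 h: 10.50 DD/day.
Duration = 120 / 10.50 = 11.429 ≈ 11.4 days.

11.4 days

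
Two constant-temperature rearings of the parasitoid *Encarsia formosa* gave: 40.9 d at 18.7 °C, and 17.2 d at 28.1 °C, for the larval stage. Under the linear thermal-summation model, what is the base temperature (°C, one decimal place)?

Under the model K = D·(T − T_b), so D₁·(T₁ − T_b) = D₂·(T₂ − T_b).
40.9·(18.7 − T_b) = 17.2·(28.1 − T_b)
T_b = (40.9·18.7 − 17.2·28.1) / (40.9 − 17.2) = 281.51 / 23.7 = 11.878 °C ≈ 11.9 °C.

11.9 °C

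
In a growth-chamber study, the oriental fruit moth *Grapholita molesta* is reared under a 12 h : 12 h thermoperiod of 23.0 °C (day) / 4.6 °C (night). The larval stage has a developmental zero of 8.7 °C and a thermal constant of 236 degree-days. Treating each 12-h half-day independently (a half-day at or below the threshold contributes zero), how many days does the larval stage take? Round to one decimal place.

Day half: max(0, 23.0 − 8.7) × 0.5 = 14.3 × 0.5 = 7.15 DD.
Night half: max(0, 4.6 − 8.7) × 0.5 = 0.0 × 0.5 = 0.00 DD.
Per 24 h: 7.15 DD/day.
Duration = 236 / 7.15 = 33.007 ≈ 33.0 days.

33.0 days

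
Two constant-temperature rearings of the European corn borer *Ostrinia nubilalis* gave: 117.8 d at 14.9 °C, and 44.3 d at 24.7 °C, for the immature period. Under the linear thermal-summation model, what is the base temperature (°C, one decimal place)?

Under the model K = D·(T − T_b), so D₁·(T₁ − T_b) = D₂·(T₂ − T_b).
117.8·(14.9 − T_b) = 44.3·(24.7 − T_b)
T_b = (117.8·14.9 − 44.3·24.7) / (117.8 − 44.3) = 661.01 / 73.5 = 8.993 °C ≈ 9.0 °C.

9.0 °C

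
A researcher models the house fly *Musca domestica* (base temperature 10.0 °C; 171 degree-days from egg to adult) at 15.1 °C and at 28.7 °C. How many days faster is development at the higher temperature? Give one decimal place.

24.4 days

At 15.1 °C: 171 / (15.1 − 10.0) = 171 / 5.1 = 33.529 d.
At 28.7 °C: 171 / (28.7 − 10.0) = 171 / 18.7 = 9.144 d.
Difference = |33.529 − 9.144| = 24.385 ≈ 24.4 days.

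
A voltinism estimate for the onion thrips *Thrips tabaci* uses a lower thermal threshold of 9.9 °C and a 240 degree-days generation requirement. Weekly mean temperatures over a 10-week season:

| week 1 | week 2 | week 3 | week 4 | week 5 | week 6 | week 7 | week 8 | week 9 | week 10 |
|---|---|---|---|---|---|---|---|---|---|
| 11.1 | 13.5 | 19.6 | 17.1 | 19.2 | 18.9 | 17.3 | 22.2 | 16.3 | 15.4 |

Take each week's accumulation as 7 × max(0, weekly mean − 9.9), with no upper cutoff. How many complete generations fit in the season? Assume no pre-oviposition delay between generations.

2 generations

Weekly DD (7 × max(0, T̄ − 9.9)): 8.4, 25.2, 67.9, 50.4, 65.1, 63.0, 51.8, 86.1, 44.8, 38.5.
Season total = 501.2 DD.
Complete generations = ⌊501.2 / 240⌋ = 2.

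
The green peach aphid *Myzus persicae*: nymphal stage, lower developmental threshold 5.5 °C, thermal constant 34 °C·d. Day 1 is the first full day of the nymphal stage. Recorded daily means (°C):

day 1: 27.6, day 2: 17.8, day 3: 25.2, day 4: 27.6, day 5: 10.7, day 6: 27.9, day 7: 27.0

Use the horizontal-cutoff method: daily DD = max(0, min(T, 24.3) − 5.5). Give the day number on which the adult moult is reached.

day 3

Daily DD above 5.5 °C (capped at 18.8): 18.8, 12.3, 18.8, 18.8, 5.2, 18.8, 18.8.
Cumulative: 18.8, 31.1, 49.9, 68.7, 73.9, 92.7, 111.5.
The total first reaches 34 DD on day 3.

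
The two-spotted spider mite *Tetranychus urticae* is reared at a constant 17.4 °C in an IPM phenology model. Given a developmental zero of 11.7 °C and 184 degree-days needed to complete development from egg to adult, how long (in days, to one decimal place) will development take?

Daily accumulation = 17.4 − 11.7 = 5.7 DD/day.
Duration = 184 / 5.7 = 32.281 ≈ 32.3 days.

32.3 days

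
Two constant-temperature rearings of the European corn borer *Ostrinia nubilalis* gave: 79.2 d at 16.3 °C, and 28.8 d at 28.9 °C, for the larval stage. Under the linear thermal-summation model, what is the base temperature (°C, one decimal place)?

9.1 °C

Linear rate model ⇒ the product D·(T − T_b) is constant across temperatures.
79.2·(16.3 − T_b) = 28.8·(28.9 − T_b)
T_b = (79.2·16.3 − 28.8·28.9) / (79.2 − 28.8) = 458.64 / 50.4 = 9.100 °C ≈ 9.1 °C.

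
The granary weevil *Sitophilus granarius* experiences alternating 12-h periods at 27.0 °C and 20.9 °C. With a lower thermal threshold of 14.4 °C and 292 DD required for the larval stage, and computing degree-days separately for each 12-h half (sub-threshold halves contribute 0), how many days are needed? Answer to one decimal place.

Day half: max(0, 27.0 − 14.4) × 0.5 = 12.6 × 0.5 = 6.30 DD.
Night half: max(0, 20.9 − 14.4) × 0.5 = 6.5 × 0.5 = 3.25 DD.
Per 24 h: 9.55 DD/day.
Duration = 292 / 9.55 = 30.576 ≈ 30.6 days.

30.6 days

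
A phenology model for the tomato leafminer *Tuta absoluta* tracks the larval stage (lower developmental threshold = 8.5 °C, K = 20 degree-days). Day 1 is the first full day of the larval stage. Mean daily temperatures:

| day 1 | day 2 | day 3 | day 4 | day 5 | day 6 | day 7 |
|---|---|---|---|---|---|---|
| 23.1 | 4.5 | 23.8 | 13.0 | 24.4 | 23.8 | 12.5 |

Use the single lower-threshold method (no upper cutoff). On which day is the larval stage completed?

day 3

Daily DD above 8.5 °C: 14.6, 0.0, 15.3, 4.5, 15.9, 15.3, 4.0.
Cumulative: 14.6, 14.6, 29.9, 34.4, 50.3, 65.6, 69.6.
The total first reaches 20 DD on day 3.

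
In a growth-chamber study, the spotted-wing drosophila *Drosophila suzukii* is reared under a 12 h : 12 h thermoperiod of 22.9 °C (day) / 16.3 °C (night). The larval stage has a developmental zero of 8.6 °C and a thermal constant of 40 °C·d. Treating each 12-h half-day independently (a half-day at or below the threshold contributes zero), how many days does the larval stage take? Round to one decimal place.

Day half: max(0, 22.9 − 8.6) × 0.5 = 14.3 × 0.5 = 7.15 DD.
Night half: max(0, 16.3 − 8.6) × 0.5 = 7.7 × 0.5 = 3.85 DD.
Per 24 h: 11.00 DD/day.
Duration = 40 / 11.00 = 3.636 ≈ 3.6 days.

3.6 days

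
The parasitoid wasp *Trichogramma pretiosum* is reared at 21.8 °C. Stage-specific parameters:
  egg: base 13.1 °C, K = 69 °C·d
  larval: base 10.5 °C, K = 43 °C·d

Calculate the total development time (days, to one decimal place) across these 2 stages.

11.7 days

egg: 69 / (21.8 − 13.1) = 69 / 8.7 = 7.931 d.
larval: 43 / (21.8 − 10.5) = 43 / 11.3 = 3.805 d.
Sum = 11.736 ≈ 11.7 days.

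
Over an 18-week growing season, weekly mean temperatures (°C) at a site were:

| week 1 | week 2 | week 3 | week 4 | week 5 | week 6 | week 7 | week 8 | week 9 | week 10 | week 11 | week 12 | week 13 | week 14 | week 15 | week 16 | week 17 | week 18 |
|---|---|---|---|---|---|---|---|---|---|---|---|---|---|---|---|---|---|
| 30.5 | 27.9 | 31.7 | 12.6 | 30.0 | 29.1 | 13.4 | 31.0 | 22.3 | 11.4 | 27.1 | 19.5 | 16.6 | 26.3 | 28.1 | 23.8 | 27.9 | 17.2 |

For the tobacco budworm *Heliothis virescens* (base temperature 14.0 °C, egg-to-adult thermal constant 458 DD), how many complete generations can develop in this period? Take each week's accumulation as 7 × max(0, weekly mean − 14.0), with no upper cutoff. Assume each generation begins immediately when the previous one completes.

Weekly DD (7 × max(0, T̄ − 14.0)): 115.5, 97.3, 123.9, 0.0, 112.0, 105.7, 0.0, 119.0, 58.1, 0.0, 91.7, 38.5, 18.2, 86.1, 98.7, 68.6, 97.3, 22.4.
Season total = 1253.0 DD.
Complete generations = ⌊1253.0 / 458⌋ = 2.

2 generations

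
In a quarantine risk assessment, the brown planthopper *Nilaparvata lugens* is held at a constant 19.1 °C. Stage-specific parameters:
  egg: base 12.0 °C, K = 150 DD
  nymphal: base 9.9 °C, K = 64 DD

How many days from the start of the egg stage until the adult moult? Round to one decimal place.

28.1 days

egg: 150 / (19.1 − 12.0) = 150 / 7.1 = 21.127 d.
nymphal: 64 / (19.1 − 9.9) = 64 / 9.2 = 6.957 d.
Sum = 28.083 ≈ 28.1 days.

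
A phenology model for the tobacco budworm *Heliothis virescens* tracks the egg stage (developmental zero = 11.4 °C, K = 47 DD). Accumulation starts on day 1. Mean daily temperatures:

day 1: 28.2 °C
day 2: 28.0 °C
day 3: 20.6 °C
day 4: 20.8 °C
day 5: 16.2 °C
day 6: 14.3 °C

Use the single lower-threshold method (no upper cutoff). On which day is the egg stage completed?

Daily DD above 11.4 °C: 16.8, 16.6, 9.2, 9.4, 4.8, 2.9.
Cumulative: 16.8, 33.4, 42.6, 52.0, 56.8, 59.7.
The total first reaches 47 DD on day 4.

day 4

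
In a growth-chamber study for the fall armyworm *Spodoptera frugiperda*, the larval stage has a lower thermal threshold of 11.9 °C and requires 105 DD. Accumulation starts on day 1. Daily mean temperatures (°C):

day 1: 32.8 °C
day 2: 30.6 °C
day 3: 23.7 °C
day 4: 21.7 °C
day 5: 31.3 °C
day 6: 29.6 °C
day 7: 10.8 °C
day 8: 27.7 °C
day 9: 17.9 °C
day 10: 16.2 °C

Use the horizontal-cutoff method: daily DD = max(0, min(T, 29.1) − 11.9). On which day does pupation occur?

day 8

Daily DD above 11.9 °C (capped at 17.2): 17.2, 17.2, 11.8, 9.8, 17.2, 17.2, 0.0, 15.8, 6.0, 4.3.
Cumulative: 17.2, 34.4, 46.2, 56.0, 73.2, 90.4, 90.4, 106.2, 112.2, 116.5.
The total first reaches 105 DD on day 8.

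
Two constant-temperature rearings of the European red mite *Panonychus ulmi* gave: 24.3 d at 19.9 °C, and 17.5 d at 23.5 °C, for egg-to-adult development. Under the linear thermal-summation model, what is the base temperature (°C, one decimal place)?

Linear rate model ⇒ the product D·(T − T_b) is constant across temperatures.
24.3·(19.9 − T_b) = 17.5·(23.5 − T_b)
T_b = (24.3·19.9 − 17.5·23.5) / (24.3 − 17.5) = 72.32 / 6.8 = 10.635 °C ≈ 10.6 °C.

10.6 °C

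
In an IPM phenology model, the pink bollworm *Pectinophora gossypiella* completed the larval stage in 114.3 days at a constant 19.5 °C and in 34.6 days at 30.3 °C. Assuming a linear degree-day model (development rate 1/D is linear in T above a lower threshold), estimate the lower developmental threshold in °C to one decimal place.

14.8 °C

Linear rate model ⇒ the product D·(T − T_b) is constant across temperatures.
114.3·(19.5 − T_b) = 34.6·(30.3 − T_b)
T_b = (114.3·19.5 − 34.6·30.3) / (114.3 − 34.6) = 1180.47 / 79.7 = 14.811 °C ≈ 14.8 °C.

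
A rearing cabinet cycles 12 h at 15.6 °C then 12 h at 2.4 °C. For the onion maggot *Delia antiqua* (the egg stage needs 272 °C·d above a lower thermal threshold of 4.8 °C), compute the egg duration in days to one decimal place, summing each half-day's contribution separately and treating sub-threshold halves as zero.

Day half: max(0, 15.6 − 4.8) × 0.5 = 10.8 × 0.5 = 5.40 DD.
Night half: max(0, 2.4 − 4.8) × 0.5 = 0.0 × 0.5 = 0.00 DD.
Per 24 h: 5.40 DD/day.
Duration = 272 / 5.40 = 50.370 ≈ 50.4 days.

50.4 days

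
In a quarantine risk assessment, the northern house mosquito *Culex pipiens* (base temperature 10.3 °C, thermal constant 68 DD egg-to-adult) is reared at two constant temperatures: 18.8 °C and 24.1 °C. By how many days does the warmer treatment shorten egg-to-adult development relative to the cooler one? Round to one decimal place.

At 18.8 °C: 68 / (18.8 − 10.3) = 68 / 8.5 = 8.000 d.
At 24.1 °C: 68 / (24.1 − 10.3) = 68 / 13.8 = 4.928 d.
Difference = |8.000 − 4.928| = 3.072 ≈ 3.1 days.

3.1 days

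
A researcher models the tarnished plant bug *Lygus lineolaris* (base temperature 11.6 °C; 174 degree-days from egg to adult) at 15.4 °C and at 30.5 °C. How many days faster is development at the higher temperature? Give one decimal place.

At 15.4 °C: 174 / (15.4 − 11.6) = 174 / 3.8 = 45.789 d.
At 30.5 °C: 174 / (30.5 − 11.6) = 174 / 18.9 = 9.206 d.
Difference = |45.789 − 9.206| = 36.583 ≈ 36.6 days.

36.6 days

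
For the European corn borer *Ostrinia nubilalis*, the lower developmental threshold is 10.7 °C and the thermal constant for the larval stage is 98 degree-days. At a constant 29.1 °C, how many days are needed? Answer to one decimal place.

Daily accumulation = 29.1 − 10.7 = 18.4 DD/day.
Duration = 98 / 18.4 = 5.326 ≈ 5.3 days.

5.3 days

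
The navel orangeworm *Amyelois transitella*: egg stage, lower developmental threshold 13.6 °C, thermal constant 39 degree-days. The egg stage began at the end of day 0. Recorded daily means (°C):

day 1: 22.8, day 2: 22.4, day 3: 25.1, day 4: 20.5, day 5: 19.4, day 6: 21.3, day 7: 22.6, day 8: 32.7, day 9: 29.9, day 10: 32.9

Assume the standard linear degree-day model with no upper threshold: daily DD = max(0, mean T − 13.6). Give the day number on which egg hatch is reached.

day 5

Daily DD above 13.6 °C: 9.2, 8.8, 11.5, 6.9, 5.8, 7.7, 9.0, 19.1, 16.3, 19.3.
Cumulative: 9.2, 18.0, 29.5, 36.4, 42.2, 49.9, 58.9, 78.0, 94.3, 113.6.
The total first reaches 39 DD on day 5.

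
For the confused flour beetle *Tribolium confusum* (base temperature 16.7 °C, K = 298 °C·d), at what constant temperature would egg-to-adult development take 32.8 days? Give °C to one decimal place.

Required daily accumulation = 298 / 32.8 = 9.085 DD/day.
T = T_base + 9.085 = 16.7 + 9.085 = 25.785 ≈ 25.8 °C.

25.8 °C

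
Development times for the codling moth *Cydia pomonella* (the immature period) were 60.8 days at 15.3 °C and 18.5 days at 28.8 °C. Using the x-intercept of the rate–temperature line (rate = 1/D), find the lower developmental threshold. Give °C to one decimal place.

9.4 °C

Linear rate model ⇒ the product D·(T − T_b) is constant across temperatures.
60.8·(15.3 − T_b) = 18.5·(28.8 − T_b)
T_b = (60.8·15.3 − 18.5·28.8) / (60.8 − 18.5) = 397.44 / 42.3 = 9.396 °C ≈ 9.4 °C.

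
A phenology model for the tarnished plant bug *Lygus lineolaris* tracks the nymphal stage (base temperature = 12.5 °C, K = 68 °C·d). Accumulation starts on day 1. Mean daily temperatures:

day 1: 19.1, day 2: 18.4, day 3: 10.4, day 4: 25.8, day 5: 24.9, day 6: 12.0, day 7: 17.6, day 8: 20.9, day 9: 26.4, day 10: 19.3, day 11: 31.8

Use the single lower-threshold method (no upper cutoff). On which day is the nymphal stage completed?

day 10

Daily DD above 12.5 °C: 6.6, 5.9, 0.0, 13.3, 12.4, 0.0, 5.1, 8.4, 13.9, 6.8, 19.3.
Cumulative: 6.6, 12.5, 12.5, 25.8, 38.2, 38.2, 43.3, 51.7, 65.6, 72.4, 91.7.
The total first reaches 68 DD on day 10.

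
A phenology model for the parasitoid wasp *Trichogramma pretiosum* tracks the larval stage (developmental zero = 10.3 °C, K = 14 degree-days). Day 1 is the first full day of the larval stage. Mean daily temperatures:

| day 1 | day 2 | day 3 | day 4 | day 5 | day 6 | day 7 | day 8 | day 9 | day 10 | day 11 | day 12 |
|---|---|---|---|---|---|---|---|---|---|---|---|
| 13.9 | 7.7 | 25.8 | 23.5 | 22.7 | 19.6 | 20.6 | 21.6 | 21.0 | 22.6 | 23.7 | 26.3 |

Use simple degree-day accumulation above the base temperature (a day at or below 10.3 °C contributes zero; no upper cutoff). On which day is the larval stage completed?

day 3

Daily DD above 10.3 °C: 3.6, 0.0, 15.5, 13.2, 12.4, 9.3, 10.3, 11.3, 10.7, 12.3, 13.4, 16.0.
Cumulative: 3.6, 3.6, 19.1, 32.3, 44.7, 54.0, 64.3, 75.6, 86.3, 98.6, 112.0, 128.0.
The total first reaches 14 DD on day 3.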